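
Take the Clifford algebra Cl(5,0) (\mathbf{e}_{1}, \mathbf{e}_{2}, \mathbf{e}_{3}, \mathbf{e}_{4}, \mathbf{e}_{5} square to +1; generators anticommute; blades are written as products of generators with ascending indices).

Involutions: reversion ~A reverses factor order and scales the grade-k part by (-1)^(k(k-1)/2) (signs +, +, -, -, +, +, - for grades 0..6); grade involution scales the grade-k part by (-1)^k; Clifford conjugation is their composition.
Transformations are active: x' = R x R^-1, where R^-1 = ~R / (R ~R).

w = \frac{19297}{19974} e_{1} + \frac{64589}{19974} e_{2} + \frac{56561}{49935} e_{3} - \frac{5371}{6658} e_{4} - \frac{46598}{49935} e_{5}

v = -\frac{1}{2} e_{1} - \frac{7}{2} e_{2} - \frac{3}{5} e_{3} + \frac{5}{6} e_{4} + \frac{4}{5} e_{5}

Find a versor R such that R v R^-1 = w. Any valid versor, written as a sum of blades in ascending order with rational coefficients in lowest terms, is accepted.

Why this works: both vectors square to \frac{511}{36}, so q(v) = q(w) and R = v + w = \frac{4655}{9987} e_{1} - \frac{2660}{9987} e_{2} + \frac{5320}{9987} e_{3} + \frac{266}{9987} e_{4} - \frac{1330}{9987} e_{5} carries v to w — its own direction survives, the complement (v - w)/2 flips.
Answer: \frac{4655}{9987} e_{1} - \frac{2660}{9987} e_{2} + \frac{5320}{9987} e_{3} + \frac{266}{9987} e_{4} - \frac{1330}{9987} e_{5}


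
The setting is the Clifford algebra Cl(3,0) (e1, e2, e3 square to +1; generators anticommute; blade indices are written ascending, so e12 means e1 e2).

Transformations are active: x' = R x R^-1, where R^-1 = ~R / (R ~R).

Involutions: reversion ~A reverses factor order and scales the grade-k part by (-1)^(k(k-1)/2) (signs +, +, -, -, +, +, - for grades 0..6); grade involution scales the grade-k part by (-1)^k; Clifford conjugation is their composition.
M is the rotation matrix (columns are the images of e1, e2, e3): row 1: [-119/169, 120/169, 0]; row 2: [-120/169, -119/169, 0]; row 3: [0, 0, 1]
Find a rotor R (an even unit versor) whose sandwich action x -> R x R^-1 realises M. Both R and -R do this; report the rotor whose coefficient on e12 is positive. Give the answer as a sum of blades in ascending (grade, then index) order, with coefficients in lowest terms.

Method: write R = a + b12*e12 + b13*e13 + b23*e23 with a^2 + b12^2 + b13^2 + b23^2 = 1 (so R^-1 = ~R). Expanding the columns R e_j ~R gives tr M = 4a^2 - 1 and, from the antisymmetric part, M21 - M12 = -4a*b12, M13 - M31 = 4a*b13, M32 - M23 = -4a*b23.
Here tr M = -69/169, so a^2 = (1 + tr M)/4 = 25/169 and a = ±5/13. Taking a = 5/13: M21 - M12 = -240/169, M13 - M31 = 0, M32 - M23 = 0, giving b12 = 12/13, b13 = 0, b23 = 0, i.e. R = 5/13 + 12/13*e12.
Its e12 coefficient is already positive.
Answer: 5/13 + 12/13*e12. Why the constraint matters: R and -R act identically through the sandwich — M has trace -69/169 either way — so only the sign condition on e12 picks one of the two preimages.


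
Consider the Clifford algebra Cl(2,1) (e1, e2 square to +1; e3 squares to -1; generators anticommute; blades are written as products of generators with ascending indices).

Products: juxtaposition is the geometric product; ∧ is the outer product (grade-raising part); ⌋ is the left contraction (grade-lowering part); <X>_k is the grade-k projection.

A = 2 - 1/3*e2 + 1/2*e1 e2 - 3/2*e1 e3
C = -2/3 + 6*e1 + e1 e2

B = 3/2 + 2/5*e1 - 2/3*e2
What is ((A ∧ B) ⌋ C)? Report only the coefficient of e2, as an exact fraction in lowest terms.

step 1: 3 + 4/5*e1 - 11/6*e2 + 53/60*e1 e2 - 9/4*e1 e3 - e1 e2 e3
step 2: 23/12 + 119/6*e1 + 4/5*e2 + 3*e1 e2
Answer: 4/5


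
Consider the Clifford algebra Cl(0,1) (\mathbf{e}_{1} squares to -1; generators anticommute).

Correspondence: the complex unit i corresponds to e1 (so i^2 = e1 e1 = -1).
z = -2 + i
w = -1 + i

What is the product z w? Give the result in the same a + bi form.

In blades: z = -2 + e_{1}, w = -1 + e_{1}.
Distribute z over w term by term (generator squares from the signature, products reordered to ascending indices): (-2)*w = 2 - 2 e_{1}; (e_{1})*w = -1 - e_{1}.
Sum: 1 - 3 e_{1}; translating back through the correspondence:
Answer: 1 - 3i


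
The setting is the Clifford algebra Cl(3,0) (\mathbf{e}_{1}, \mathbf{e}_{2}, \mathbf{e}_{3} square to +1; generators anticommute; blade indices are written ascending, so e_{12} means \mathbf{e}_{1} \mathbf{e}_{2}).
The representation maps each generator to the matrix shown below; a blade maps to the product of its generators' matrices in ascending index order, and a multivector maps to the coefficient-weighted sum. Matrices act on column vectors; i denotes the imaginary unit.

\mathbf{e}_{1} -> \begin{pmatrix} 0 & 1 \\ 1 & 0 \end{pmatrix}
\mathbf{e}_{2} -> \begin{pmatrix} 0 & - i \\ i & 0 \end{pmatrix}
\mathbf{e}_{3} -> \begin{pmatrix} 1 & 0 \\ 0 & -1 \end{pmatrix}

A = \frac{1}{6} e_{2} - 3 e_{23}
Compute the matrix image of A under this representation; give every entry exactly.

Bivector images (products of the table entries): rho(e_{23}) = rho(\mathbf{e}_{2})rho(\mathbf{e}_{3}) = \begin{pmatrix} 0 & i \\ i & 0 \end{pmatrix}.
M = (\frac{1}{6})*rho(e_{2}) + (-3)*rho(e_{23}), summed entrywise:
Answer: \begin{pmatrix} 0 & - \frac{19 i}{6} \\ - \frac{17 i}{6} & 0 \end{pmatrix}


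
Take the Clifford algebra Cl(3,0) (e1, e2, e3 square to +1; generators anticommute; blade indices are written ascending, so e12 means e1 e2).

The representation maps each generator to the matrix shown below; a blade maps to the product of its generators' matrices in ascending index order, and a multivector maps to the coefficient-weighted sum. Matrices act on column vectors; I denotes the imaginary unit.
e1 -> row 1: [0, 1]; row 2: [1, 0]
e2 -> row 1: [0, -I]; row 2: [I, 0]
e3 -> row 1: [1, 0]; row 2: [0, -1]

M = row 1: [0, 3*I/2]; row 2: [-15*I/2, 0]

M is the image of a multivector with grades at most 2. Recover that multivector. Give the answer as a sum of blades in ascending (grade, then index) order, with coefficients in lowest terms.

Method: 1, rho(e1), rho(e2), rho(e3) form a trace-orthogonal basis of the 2x2 complex matrices (tr(X Y) = 2 if X = Y, else 0), so M = m0*1 + m1*rho(e1) + m2*rho(e2) + m3*rho(e3) with m0 = tr(M)/2 = 0, m1 = tr(M rho(e1))/2 = -3*I, m2 = tr(M rho(e2))/2 = -9/2, m3 = tr(M rho(e3))/2 = 0.
Multiplying table entries, the bivector images are rho(e12) = I*rho(e3), rho(e13) = -I*rho(e2), rho(e23) = I*rho(e1); with real blade coefficients the real parts of m0..m3 are the coefficients of 1, e1, e2, e3 and the imaginary parts give the bivectors (e23: Im m1, e13: -Im m2, e12: Im m3).
Answer: -9/2*e2 - 3*e23


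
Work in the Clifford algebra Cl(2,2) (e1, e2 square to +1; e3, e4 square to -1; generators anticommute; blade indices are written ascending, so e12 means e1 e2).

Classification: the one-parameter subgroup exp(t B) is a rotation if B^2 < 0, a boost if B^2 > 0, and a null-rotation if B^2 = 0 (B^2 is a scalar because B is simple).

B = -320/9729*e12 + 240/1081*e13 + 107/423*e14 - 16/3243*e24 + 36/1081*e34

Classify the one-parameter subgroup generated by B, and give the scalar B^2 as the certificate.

B^2 term by term: the squares give (-320/9729)^2*(e12)^2 + (240/1081)^2*(e13)^2 + (107/423)^2*(e14)^2 + (-16/3243)^2*(e24)^2 + (36/1081)^2*(e34)^2 = 102400/94653441*(-1) + 57600/1168561*(+1) + 11449/178929*(+1) + 256/10517049*(+1) + 1296/1168561*(-1) = 1/9 (each basis 2-blade squares to minus the product of its generators' squares); cross terms between blades sharing an index anticommute and cancel; the commuting (index-disjoint) pairs give grade-4 terms 2*c*c'*(blade product), which cancel blade by blade — e1234: -2560/1168561 + 2560/1168561 = 0 — confirming B is simple. So B^2 = 1/9.
Answer: boost, certificate B^2 = 1/9. The class reads off the invariant scalar 1/9 directly.


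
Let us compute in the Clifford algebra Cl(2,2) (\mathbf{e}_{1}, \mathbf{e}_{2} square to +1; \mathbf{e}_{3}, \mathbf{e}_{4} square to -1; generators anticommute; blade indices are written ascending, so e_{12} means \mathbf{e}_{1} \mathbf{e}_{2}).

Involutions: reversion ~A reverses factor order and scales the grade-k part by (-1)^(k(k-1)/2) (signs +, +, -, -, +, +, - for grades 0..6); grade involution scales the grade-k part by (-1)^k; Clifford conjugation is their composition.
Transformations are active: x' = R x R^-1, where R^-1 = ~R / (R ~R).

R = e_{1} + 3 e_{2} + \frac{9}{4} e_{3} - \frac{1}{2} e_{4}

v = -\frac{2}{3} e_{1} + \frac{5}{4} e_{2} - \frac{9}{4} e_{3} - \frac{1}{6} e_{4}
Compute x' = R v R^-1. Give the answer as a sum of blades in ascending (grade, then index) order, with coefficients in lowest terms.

~R = e_{1} + 3 e_{2} + \frac{9}{4} e_{3} - \frac{1}{2} e_{4}, and R ~R = \frac{75}{16}, so R^-1 = ~R / (\frac{75}{16}).
R v = \frac{129}{16} + \frac{13}{4} e_{12} - \frac{3}{4} e_{13} - \frac{1}{2} e_{14} - \frac{153}{16} e_{23} + \frac{1}{8} e_{24} - \frac{3}{2} e_{34}
Answer: \frac{308}{75} e_{1} + \frac{907}{100} e_{2} + \frac{999}{100} e_{3} - \frac{233}{150} e_{4}


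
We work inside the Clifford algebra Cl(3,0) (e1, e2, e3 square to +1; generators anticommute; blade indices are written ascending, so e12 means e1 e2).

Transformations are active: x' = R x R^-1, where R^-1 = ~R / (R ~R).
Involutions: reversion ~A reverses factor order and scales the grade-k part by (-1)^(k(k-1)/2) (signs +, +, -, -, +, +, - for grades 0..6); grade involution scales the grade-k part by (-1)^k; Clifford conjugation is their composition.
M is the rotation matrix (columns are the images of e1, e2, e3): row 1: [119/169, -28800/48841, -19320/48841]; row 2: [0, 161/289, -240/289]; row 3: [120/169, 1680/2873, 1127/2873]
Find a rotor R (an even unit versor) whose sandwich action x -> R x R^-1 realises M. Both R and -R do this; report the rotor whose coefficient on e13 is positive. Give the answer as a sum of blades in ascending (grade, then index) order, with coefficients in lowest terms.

Method: write R = a + b12*e12 + b13*e13 + b23*e23 with a^2 + b12^2 + b13^2 + b23^2 = 1 (so R^-1 = ~R). Expanding the columns R e_j ~R gives tr M = 4a^2 - 1 and, from the antisymmetric part, M21 - M12 = -4a*b12, M13 - M31 = 4a*b13, M32 - M23 = -4a*b23.
Here tr M = 80759/48841, so a^2 = (1 + tr M)/4 = 32400/48841 and a = ±180/221. Taking a = 180/221: M21 - M12 = 28800/48841, M13 - M31 = -54000/48841, M32 - M23 = 69120/48841, giving b12 = -40/221, b13 = -75/221, b23 = -96/221, i.e. R = 180/221 - 40/221*e12 - 75/221*e13 - 96/221*e23.
Its e13 coefficient is negative, so report the other preimage -R.
Answer: -180/221 + 40/221*e12 + 75/221*e13 + 96/221*e23. Recall the cover is two-to-one: with M of trace 80759/48841, both preimages act alike, and the stated e13 sign chooses the sheet.


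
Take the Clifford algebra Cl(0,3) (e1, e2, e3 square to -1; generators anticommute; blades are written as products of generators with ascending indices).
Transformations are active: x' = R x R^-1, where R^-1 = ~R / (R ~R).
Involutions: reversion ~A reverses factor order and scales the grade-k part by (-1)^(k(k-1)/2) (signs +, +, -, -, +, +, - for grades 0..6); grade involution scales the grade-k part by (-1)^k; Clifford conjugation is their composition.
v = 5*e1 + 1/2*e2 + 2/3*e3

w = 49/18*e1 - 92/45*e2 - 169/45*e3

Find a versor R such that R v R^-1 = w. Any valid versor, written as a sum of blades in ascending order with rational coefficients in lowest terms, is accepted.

Take R = v + w = 139/18*e1 - 139/90*e2 - 139/45*e3. Because q(v) = q(w) = -925/36, conjugation by R sends v exactly to w.
Answer: 139/18*e1 - 139/90*e2 - 139/45*e3


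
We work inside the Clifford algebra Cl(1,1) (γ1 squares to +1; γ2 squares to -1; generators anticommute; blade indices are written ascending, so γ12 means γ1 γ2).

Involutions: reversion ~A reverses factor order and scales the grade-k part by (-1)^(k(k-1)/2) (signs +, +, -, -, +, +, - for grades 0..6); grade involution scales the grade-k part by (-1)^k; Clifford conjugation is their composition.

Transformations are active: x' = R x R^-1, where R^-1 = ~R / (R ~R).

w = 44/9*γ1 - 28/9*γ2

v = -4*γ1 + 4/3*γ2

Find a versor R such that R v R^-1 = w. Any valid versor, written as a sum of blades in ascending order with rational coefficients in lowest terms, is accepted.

Construction: equal norms (both 128/9) license R = v + w = 8/9*γ1 - 16/9*γ2 — nothing changes along that direction, while (v - w)/2 changes sign, so v maps onto w.
Answer: 8/9*γ1 - 16/9*γ2


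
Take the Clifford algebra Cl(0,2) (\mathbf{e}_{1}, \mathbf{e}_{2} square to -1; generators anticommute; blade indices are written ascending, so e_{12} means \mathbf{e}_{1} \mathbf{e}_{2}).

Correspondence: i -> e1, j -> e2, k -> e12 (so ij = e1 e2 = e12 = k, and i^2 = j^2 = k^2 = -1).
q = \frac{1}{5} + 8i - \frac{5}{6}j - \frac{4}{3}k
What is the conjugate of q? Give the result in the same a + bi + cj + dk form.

In blades: q = \frac{1}{5} + 8 e_{1} - \frac{5}{6} e_{2} - \frac{4}{3} e_{12}.
Conjugation here is Clifford conjugation: the scalar is fixed and the grade-1 and grade-2 blades all flip sign, giving \frac{1}{5} - 8 e_{1} + \frac{5}{6} e_{2} + \frac{4}{3} e_{12}; translating back:
Answer: \frac{1}{5} - 8i + \frac{5}{6}j + \frac{4}{3}k


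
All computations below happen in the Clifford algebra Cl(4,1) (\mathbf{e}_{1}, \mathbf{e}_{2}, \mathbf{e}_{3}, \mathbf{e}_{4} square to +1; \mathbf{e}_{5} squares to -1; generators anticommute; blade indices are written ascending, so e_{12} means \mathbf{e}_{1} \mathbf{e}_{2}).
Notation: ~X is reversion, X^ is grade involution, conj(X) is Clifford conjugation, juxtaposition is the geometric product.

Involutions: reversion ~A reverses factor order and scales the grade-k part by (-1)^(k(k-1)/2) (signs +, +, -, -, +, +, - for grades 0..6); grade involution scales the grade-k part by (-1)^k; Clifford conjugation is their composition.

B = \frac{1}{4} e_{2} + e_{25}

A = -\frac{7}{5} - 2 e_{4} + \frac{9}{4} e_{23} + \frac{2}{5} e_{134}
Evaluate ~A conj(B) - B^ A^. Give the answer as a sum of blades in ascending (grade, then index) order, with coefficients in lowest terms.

first term: \frac{7}{20} e_{2} - \frac{9}{16} e_{3} - \frac{1}{2} e_{24} + \frac{7}{5} e_{25} - \frac{9}{4} e_{35} - 2 e_{245} + \frac{1}{10} e_{1234} + \frac{2}{5} e_{12345}
second term: \frac{7}{20} e_{2} - \frac{9}{16} e_{3} - \frac{1}{2} e_{24} - \frac{7}{5} e_{25} + \frac{9}{4} e_{35} - 2 e_{245} - \frac{1}{10} e_{1234} - \frac{2}{5} e_{12345}
Answer: \frac{14}{5} e_{25} - \frac{9}{2} e_{35} + \frac{1}{5} e_{1234} + \frac{4}{5} e_{12345}


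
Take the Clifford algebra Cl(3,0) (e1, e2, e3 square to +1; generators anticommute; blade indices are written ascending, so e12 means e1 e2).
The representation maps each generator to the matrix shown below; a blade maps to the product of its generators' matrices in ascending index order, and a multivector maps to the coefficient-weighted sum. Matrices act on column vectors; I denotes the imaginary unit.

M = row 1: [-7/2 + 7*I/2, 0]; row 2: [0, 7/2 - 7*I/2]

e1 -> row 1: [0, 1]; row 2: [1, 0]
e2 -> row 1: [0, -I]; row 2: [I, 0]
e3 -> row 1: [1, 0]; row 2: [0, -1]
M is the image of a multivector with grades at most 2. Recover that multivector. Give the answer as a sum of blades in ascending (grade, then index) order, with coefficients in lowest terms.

Method: 1, rho(e1), rho(e2), rho(e3) form a trace-orthogonal basis of the 2x2 complex matrices (tr(X Y) = 2 if X = Y, else 0), so M = m0*1 + m1*rho(e1) + m2*rho(e2) + m3*rho(e3) with m0 = tr(M)/2 = 0, m1 = tr(M rho(e1))/2 = 0, m2 = tr(M rho(e2))/2 = 0, m3 = tr(M rho(e3))/2 = -7/2 + 7*I/2.
Multiplying table entries, the bivector images are rho(e12) = I*rho(e3), rho(e13) = -I*rho(e2), rho(e23) = I*rho(e1); with real blade coefficients the real parts of m0..m3 are the coefficients of 1, e1, e2, e3 and the imaginary parts give the bivectors (e23: Im m1, e13: -Im m2, e12: Im m3).
Answer: -7/2*e3 + 7/2*e12


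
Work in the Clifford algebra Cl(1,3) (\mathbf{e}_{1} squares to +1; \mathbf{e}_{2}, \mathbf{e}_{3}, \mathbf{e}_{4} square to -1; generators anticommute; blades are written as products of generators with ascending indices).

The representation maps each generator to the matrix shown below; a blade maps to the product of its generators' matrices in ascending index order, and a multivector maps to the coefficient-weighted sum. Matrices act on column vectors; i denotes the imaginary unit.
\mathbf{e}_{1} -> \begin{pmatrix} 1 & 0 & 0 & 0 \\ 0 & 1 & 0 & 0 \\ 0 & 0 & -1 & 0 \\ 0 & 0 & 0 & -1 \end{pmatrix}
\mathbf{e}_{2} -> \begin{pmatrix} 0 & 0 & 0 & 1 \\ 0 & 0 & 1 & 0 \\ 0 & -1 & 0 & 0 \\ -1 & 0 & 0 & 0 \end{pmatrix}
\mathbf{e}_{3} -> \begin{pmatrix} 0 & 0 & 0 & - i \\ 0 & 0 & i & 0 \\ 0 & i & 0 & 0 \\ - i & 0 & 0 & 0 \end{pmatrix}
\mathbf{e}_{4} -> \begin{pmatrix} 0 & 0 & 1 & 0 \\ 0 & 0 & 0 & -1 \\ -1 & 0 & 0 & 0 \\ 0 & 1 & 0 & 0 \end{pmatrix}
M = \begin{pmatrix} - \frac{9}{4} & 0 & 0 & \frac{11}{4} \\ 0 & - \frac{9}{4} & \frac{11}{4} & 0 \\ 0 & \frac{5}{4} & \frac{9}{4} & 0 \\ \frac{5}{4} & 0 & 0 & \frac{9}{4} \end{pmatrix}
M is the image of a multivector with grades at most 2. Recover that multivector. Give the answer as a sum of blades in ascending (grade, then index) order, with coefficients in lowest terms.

Method: the blade images are trace-orthogonal — tr(rho(e_A) rho(e_B)^-1) = 4 if A = B and 0 otherwise — and rho(e_A)^-1 = (e_A)^2 * rho(e_A) with (e_A)^2 = +1 or -1, so the coefficient of e_A in the preimage is (e_A)^2 * tr(M rho(e_A))/4.
Nonzero projections over blades of grade <= 2: e_{1}: (e_{1})^2 = +1, tr(M rho(e_{1})) = -9, coefficient -\frac{9}{4}; e_{2}: (e_{2})^2 = -1, tr(M rho(e_{2})) = -3, coefficient \frac{3}{4}; e_{1} e_{2}: (e_{1} e_{2})^2 = +1, tr(M rho(e_{1} e_{2})) = 8, coefficient 2. Every other blade of grade <= 2 projects to 0.
Answer: -\frac{9}{4} e_{1} + \frac{3}{4} e_{2} + 2 e_{1} e_{2}


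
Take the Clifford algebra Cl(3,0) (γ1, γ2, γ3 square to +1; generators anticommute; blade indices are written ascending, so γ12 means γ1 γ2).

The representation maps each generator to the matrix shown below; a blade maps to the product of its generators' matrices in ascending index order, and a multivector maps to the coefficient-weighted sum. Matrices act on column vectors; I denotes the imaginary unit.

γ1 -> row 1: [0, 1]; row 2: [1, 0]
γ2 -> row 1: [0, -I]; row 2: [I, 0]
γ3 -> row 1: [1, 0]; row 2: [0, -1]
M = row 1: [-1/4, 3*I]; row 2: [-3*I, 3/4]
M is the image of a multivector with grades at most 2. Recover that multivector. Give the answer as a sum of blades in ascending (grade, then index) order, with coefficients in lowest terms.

Method: 1, rho(γ1), rho(γ2), rho(γ3) form a trace-orthogonal basis of the 2x2 complex matrices (tr(X Y) = 2 if X = Y, else 0), so M = m0*1 + m1*rho(γ1) + m2*rho(γ2) + m3*rho(γ3) with m0 = tr(M)/2 = 1/4, m1 = tr(M rho(γ1))/2 = 0, m2 = tr(M rho(γ2))/2 = -3, m3 = tr(M rho(γ3))/2 = -1/2.
Multiplying table entries, the bivector images are rho(γ12) = I*rho(γ3), rho(γ13) = -I*rho(γ2), rho(γ23) = I*rho(γ1); with real blade coefficients the real parts of m0..m3 are the coefficients of 1, γ1, γ2, γ3 and the imaginary parts give the bivectors (γ23: Im m1, γ13: -Im m2, γ12: Im m3).
Answer: 1/4 - 3*γ2 - 1/2*γ3


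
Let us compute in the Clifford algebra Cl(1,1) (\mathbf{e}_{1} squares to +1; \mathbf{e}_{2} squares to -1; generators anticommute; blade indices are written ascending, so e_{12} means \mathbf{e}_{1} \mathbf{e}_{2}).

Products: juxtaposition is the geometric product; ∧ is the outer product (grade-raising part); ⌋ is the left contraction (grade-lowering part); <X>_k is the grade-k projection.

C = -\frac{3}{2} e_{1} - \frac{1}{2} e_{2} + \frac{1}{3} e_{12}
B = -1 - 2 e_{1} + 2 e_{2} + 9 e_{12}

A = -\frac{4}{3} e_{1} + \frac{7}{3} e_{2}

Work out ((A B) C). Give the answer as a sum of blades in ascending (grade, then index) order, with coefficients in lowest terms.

step 1: -2 + \frac{67}{3} e_{1} - \frac{43}{3} e_{2} + 2 e_{12}
step 2: -40 - \frac{7}{9} e_{1} + \frac{103}{9} e_{2} - \frac{100}{3} e_{12}
Answer: -40 - \frac{7}{9} e_{1} + \frac{103}{9} e_{2} - \frac{100}{3} e_{12}


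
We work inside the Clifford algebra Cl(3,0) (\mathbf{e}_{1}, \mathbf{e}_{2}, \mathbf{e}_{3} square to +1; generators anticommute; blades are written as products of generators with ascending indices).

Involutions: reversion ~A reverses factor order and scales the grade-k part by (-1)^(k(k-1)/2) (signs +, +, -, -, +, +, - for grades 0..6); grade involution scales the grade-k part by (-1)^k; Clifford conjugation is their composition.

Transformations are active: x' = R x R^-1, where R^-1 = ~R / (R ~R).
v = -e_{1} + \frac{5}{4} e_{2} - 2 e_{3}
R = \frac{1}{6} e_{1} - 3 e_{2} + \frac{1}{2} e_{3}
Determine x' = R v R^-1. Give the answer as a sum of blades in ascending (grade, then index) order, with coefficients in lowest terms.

~R = \frac{1}{6} e_{1} - 3 e_{2} + \frac{1}{2} e_{3}, and R ~R = \frac{167}{18}, so R^-1 = ~R / (\frac{167}{18}).
R v = -\frac{59}{12} - \frac{67}{24} e_{1} e_{2} + \frac{1}{6} e_{1} e_{3} + \frac{43}{8} e_{2} e_{3}
Answer: \frac{275}{334} e_{1} + \frac{1289}{668} e_{2} + \frac{491}{334} e_{3}


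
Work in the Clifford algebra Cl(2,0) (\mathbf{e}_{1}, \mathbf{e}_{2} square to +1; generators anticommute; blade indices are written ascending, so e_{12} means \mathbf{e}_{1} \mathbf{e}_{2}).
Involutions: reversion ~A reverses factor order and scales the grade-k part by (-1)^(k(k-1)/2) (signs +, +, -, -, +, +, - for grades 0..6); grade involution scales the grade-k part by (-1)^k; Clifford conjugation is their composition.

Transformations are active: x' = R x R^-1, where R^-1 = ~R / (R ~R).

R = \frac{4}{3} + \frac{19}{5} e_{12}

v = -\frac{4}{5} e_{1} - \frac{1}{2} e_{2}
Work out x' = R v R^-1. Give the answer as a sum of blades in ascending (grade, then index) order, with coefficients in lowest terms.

~R = \frac{4}{3} - \frac{19}{5} e_{12}, and R ~R = \frac{3649}{225}, so R^-1 = ~R / (\frac{3649}{225}).
R v = -\frac{89}{30} e_{1} + \frac{178}{75} e_{2}
Answer: \frac{64}{205} e_{1} + \frac{73}{82} e_{2}


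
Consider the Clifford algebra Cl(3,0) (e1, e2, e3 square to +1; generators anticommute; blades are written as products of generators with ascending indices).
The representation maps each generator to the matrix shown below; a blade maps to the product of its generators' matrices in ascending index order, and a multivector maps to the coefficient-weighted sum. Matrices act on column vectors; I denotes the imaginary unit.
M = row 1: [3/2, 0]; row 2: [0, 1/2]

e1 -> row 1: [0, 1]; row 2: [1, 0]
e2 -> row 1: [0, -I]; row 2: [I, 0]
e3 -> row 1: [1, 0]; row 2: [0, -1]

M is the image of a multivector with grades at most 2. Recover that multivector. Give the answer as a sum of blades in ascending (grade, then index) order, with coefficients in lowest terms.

Method: 1, rho(e1), rho(e2), rho(e3) form a trace-orthogonal basis of the 2x2 complex matrices (tr(X Y) = 2 if X = Y, else 0), so M = m0*1 + m1*rho(e1) + m2*rho(e2) + m3*rho(e3) with m0 = tr(M)/2 = 1, m1 = tr(M rho(e1))/2 = 0, m2 = tr(M rho(e2))/2 = 0, m3 = tr(M rho(e3))/2 = 1/2.
Multiplying table entries, the bivector images are rho(e1 e2) = I*rho(e3), rho(e1 e3) = -I*rho(e2), rho(e2 e3) = I*rho(e1); with real blade coefficients the real parts of m0..m3 are the coefficients of 1, e1, e2, e3 and the imaginary parts give the bivectors (e2 e3: Im m1, e1 e3: -Im m2, e1 e2: Im m3).
Answer: 1 + 1/2*e3


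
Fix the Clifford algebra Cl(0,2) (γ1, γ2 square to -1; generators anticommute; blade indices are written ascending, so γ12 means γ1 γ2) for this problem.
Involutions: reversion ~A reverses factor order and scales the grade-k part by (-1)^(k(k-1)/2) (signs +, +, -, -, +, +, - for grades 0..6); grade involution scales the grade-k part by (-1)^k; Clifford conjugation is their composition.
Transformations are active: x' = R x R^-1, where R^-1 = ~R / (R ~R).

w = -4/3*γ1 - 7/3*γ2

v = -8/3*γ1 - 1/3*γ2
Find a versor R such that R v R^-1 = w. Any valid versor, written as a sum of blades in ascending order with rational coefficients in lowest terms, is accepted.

Key observation: q(v) = q(w) = -65/9 (sandwiches preserve the norm), so R = v + w = -4*γ1 - 8/3*γ2 works whenever it is invertible — the component of v along it is kept and (v - w)/2 reverses, sending v to w.
Answer: -4*γ1 - 8/3*γ2


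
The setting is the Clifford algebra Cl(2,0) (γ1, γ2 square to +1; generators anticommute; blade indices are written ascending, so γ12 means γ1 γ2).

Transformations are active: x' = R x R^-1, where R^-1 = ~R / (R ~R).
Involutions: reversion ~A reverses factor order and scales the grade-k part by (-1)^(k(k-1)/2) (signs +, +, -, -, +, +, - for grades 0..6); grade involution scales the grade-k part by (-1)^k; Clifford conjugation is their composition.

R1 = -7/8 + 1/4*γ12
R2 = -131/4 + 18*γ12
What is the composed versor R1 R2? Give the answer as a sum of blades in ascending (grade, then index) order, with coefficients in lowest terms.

Distribute over the terms of R1 (each basis-blade product reordered to ascending indices, repeated generators contracted through their squares):
(-7/8) R2 = 917/32 - 63/4*γ12
(1/4*γ12) R2 = -9/2 - 131/16*γ12
Summing the partial products and collecting blades:
Answer: 773/32 - 383/16*γ12


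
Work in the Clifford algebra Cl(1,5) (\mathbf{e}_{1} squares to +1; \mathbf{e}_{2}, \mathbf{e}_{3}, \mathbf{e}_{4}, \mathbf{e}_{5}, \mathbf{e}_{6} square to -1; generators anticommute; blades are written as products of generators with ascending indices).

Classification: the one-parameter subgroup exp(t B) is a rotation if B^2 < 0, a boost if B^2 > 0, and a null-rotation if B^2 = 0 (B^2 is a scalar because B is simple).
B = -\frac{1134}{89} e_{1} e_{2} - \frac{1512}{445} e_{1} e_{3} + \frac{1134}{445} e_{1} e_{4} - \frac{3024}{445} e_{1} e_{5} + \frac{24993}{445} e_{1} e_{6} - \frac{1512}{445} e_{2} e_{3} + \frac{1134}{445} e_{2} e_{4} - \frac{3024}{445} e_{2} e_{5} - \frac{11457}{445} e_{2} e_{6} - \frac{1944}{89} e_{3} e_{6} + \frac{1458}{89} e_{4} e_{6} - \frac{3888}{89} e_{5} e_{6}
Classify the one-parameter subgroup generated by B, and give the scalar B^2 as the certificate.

B^2 term by term: the squares give (-\frac{1134}{89})^2*(e_{1} e_{2})^2 + (-\frac{1512}{445})^2*(e_{1} e_{3})^2 + (\frac{1134}{445})^2*(e_{1} e_{4})^2 + (-\frac{3024}{445})^2*(e_{1} e_{5})^2 + (\frac{24993}{445})^2*(e_{1} e_{6})^2 + (-\frac{1512}{445})^2*(e_{2} e_{3})^2 + (\frac{1134}{445})^2*(e_{2} e_{4})^2 + (-\frac{3024}{445})^2*(e_{2} e_{5})^2 + (-\frac{11457}{445})^2*(e_{2} e_{6})^2 + (-\frac{1944}{89})^2*(e_{3} e_{6})^2 + (\frac{1458}{89})^2*(e_{4} e_{6})^2 + (-\frac{3888}{89})^2*(e_{5} e_{6})^2 = \frac{1285956}{7921}*(+1) + \frac{2286144}{198025}*(+1) + \frac{1285956}{198025}*(+1) + \frac{9144576}{198025}*(+1) + \frac{624650049}{198025}*(+1) + \frac{2286144}{198025}*(-1) + \frac{1285956}{198025}*(-1) + \frac{9144576}{198025}*(-1) + \frac{131262849}{198025}*(-1) + \frac{3779136}{7921}*(-1) + \frac{2125764}{7921}*(-1) + \frac{15116544}{7921}*(-1) = 0 (each basis 2-blade squares to minus the product of its generators' squares); cross terms between blades sharing an index anticommute and cancel; the commuting (index-disjoint) pairs give grade-4 terms 2*c*c'*(blade product), which cancel blade by blade — e_{1} e_{2} e_{3} e_{4}: \frac{3429216}{198025} - \frac{3429216}{198025} = 0; e_{1} e_{2} e_{3} e_{5}: -\frac{9144576}{198025} + \frac{9144576}{198025} = 0; e_{1} e_{2} e_{3} e_{6}: \frac{4408992}{7921} - \frac{34645968}{198025} - \frac{75578832}{198025} = 0; e_{1} e_{2} e_{4} e_{5}: \frac{6858432}{198025} - \frac{6858432}{198025} = 0; e_{1} e_{2} e_{4} e_{6}: -\frac{3306744}{7921} + \frac{25984476}{198025} + \frac{56684124}{198025} = 0; e_{1} e_{2} e_{5} e_{6}: \frac{8817984}{7921} - \frac{69291936}{198025} - \frac{151157664}{198025} = 0; e_{1} e_{3} e_{4} e_{6}: -\frac{4408992}{39605} + \frac{4408992}{39605} = 0; e_{1} e_{3} e_{5} e_{6}: \frac{11757312}{39605} - \frac{11757312}{39605} = 0; e_{1} e_{4} e_{5} e_{6}: -\frac{8817984}{39605} + \frac{8817984}{39605} = 0; e_{2} e_{3} e_{4} e_{6}: -\frac{4408992}{39605} + \frac{4408992}{39605} = 0; e_{2} e_{3} e_{5} e_{6}: \frac{11757312}{39605} - \frac{11757312}{39605} = 0; e_{2} e_{4} e_{5} e_{6}: -\frac{8817984}{39605} + \frac{8817984}{39605} = 0 — confirming B is simple. So B^2 = 0.
Answer: null-rotation, certificate B^2 = 0. Why this suffices: the scalar 0 survives any versor conjugation, so its sign alone determines the class however B is presented.


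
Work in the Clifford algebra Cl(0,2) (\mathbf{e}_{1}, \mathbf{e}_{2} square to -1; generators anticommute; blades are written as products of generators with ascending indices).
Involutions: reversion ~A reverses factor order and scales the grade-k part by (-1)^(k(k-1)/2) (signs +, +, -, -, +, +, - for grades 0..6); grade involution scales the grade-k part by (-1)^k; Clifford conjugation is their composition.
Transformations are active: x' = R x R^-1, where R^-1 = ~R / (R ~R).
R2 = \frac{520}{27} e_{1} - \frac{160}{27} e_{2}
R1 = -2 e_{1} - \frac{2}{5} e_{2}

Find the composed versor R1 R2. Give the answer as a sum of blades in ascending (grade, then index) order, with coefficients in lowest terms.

Distribute over the terms of R1 (each basis-blade product reordered to ascending indices, repeated generators contracted through their squares):
(-2 e_{1}) R2 = \frac{1040}{27} + \frac{320}{27} e_{1} e_{2}
(-\frac{2}{5} e_{2}) R2 = -\frac{64}{27} + \frac{208}{27} e_{1} e_{2}
Summing the partial products and collecting blades:
Answer: \frac{976}{27} + \frac{176}{9} e_{1} e_{2}


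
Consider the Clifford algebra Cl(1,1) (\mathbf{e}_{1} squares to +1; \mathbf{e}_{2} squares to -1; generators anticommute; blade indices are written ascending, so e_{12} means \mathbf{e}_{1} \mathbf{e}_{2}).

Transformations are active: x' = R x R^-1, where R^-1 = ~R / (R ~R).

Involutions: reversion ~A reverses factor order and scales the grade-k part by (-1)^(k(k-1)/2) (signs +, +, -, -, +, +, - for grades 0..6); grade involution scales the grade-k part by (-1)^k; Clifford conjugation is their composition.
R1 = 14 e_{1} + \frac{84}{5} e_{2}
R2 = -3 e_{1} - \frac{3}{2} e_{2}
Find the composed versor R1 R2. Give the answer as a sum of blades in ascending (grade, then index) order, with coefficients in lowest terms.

Distribute over the terms of R1 (each basis-blade product reordered to ascending indices, repeated generators contracted through their squares):
(14 e_{1}) R2 = -42 - 21 e_{12}
(\frac{84}{5} e_{2}) R2 = \frac{126}{5} + \frac{252}{5} e_{12}
Summing the partial products and collecting blades:
Answer: -\frac{84}{5} + \frac{147}{5} e_{12}


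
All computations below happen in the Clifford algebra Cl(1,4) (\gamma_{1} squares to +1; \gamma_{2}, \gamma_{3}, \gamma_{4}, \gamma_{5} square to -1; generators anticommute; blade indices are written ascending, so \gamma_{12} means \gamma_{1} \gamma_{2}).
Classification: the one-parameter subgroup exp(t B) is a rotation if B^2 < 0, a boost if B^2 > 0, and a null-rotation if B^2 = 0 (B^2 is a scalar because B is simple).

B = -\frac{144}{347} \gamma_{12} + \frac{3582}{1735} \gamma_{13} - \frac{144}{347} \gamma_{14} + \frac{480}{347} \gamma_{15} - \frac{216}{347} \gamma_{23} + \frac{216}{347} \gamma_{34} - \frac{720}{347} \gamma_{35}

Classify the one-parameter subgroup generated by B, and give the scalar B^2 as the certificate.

B^2 term by term: the squares give (-\frac{144}{347})^2*(\gamma_{12})^2 + (\frac{3582}{1735})^2*(\gamma_{13})^2 + (-\frac{144}{347})^2*(\gamma_{14})^2 + (\frac{480}{347})^2*(\gamma_{15})^2 + (-\frac{216}{347})^2*(\gamma_{23})^2 + (\frac{216}{347})^2*(\gamma_{34})^2 + (-\frac{720}{347})^2*(\gamma_{35})^2 = \frac{20736}{120409}*(+1) + \frac{12830724}{3010225}*(+1) + \frac{20736}{120409}*(+1) + \frac{230400}{120409}*(+1) + \frac{46656}{120409}*(-1) + \frac{46656}{120409}*(-1) + \frac{518400}{120409}*(-1) = \frac{36}{25} (each basis 2-blade squares to minus the product of its generators' squares); cross terms between blades sharing an index anticommute and cancel; the commuting (index-disjoint) pairs give grade-4 terms 2*c*c'*(blade product), which cancel blade by blade — \gamma_{1234}: -\frac{62208}{120409} + \frac{62208}{120409} = 0; \gamma_{1235}: \frac{207360}{120409} - \frac{207360}{120409} = 0; \gamma_{1345}: -\frac{207360}{120409} + \frac{207360}{120409} = 0 — confirming B is simple. So B^2 = \frac{36}{25}.
Answer: boost, certificate B^2 = \frac{36}{25}. One invariant decides it: the square \frac{36}{25} survives every conjugation, and its sign is exactly the classification.


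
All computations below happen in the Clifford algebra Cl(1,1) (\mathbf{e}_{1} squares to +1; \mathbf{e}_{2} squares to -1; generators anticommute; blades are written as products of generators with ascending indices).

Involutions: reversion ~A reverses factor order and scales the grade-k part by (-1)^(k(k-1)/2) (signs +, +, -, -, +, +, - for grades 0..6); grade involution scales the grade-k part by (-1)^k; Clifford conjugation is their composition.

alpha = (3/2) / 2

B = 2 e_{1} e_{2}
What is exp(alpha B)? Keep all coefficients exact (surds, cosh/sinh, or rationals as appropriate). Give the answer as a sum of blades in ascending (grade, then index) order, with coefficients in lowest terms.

B^2 = (2)^2*(e_{1} e_{2})^2 = 4*(+1) = 4 (a basis 2-blade squares to minus the product of its generators' squares).
B^2 = 4 — B^2 > 0, so the exponential closes hyperbolically: l = 2, alpha*l = \frac{3}{2}, so exp(alpha B) = cosh(\frac{3}{2}) + (sinh(\frac{3}{2})/2)*B = \cosh{\left(\frac{3}{2} \right)} + (\frac{\sinh{\left(\frac{3}{2} \right)}}{2})*B.
Answer: \cosh{\left(\frac{3}{2} \right)} + \sinh{\left(\frac{3}{2} \right)} e_{1} e_{2}


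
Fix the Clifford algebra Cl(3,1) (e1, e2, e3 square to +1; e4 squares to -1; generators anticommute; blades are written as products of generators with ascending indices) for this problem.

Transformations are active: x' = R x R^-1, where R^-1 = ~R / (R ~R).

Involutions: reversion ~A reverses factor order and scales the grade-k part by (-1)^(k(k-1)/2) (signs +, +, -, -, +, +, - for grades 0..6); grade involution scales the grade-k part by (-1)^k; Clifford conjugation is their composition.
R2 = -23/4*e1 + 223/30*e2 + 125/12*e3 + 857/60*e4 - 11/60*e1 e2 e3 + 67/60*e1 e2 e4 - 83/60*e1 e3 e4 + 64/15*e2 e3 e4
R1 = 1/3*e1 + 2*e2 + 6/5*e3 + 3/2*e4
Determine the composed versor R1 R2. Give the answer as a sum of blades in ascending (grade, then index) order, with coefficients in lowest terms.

Distribute over the terms of R1 (each basis-blade product reordered to ascending indices, repeated generators contracted through their squares):
(1/3*e1) R2 = -23/12 + 223/90*e1 e2 + 125/36*e1 e3 + 857/180*e1 e4 - 11/180*e2 e3 + 67/180*e2 e4 - 83/180*e3 e4 + 64/45*e1 e2 e3 e4
(2*e2) R2 = 223/15 + 23/2*e1 e2 + 11/30*e1 e3 - 67/30*e1 e4 + 125/6*e2 e3 + 857/30*e2 e4 + 128/15*e3 e4 + 83/30*e1 e2 e3 e4
(6/5*e3) R2 = 25/2 - 11/50*e1 e2 + 69/10*e1 e3 + 83/50*e1 e4 - 223/25*e2 e3 - 128/25*e2 e4 + 857/50*e3 e4 + 67/50*e1 e2 e3 e4
(3/2*e4) R2 = -857/40 - 67/40*e1 e2 + 83/40*e1 e3 + 69/8*e1 e4 - 32/5*e2 e3 - 223/20*e2 e4 - 125/8*e3 e4 + 11/40*e1 e2 e3 e4
Summing the partial products and collecting blades:
Answer: 161/40 + 21749/1800*e1 e2 + 4613/360*e1 e3 + 23063/1800*e1 e4 + 4907/900*e2 e3 + 5701/450*e2 e4 + 17257/1800*e3 e4 + 10447/1800*e1 e2 e3 e4


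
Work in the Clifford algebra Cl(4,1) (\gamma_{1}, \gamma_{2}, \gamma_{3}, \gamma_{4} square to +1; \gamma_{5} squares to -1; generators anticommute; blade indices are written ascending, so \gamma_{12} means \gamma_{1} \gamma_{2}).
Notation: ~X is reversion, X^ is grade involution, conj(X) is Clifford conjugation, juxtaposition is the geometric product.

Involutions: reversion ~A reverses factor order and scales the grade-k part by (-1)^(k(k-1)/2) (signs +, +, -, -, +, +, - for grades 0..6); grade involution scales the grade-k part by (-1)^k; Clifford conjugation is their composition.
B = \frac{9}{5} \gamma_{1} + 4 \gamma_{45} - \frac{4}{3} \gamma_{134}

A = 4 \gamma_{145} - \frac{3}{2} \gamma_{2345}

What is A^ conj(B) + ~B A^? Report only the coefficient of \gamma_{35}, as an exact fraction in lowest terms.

first term: 16 \gamma_{1} + 6 \gamma_{23} - \frac{16}{3} \gamma_{35} + \frac{36}{5} \gamma_{45} - 2 \gamma_{125} + \frac{27}{10} \gamma_{12345}
second term: 16 \gamma_{1} + 6 \gamma_{23} - \frac{16}{3} \gamma_{35} - \frac{36}{5} \gamma_{45} + 2 \gamma_{125} - \frac{27}{10} \gamma_{12345}
Answer: -\frac{32}{3}


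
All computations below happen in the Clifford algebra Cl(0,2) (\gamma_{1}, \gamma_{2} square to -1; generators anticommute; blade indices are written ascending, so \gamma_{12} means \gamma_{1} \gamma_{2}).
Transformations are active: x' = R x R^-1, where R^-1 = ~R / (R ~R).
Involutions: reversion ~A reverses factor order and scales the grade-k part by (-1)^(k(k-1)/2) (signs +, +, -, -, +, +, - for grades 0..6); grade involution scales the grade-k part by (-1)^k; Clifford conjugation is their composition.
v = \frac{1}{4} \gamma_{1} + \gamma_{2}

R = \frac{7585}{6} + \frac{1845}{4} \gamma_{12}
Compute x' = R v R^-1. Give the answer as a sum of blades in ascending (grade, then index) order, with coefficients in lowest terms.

~R = \frac{7585}{6} - \frac{1845}{4} \gamma_{12}, and R ~R = \frac{260765125}{144}, so R^-1 = ~R / (\frac{260765125}{144}).
R v = -\frac{3485}{24} \gamma_{1} + \frac{66215}{48} \gamma_{2}
Answer: -\frac{661}{1460} \gamma_{1} + \frac{338}{365} \gamma_{2}


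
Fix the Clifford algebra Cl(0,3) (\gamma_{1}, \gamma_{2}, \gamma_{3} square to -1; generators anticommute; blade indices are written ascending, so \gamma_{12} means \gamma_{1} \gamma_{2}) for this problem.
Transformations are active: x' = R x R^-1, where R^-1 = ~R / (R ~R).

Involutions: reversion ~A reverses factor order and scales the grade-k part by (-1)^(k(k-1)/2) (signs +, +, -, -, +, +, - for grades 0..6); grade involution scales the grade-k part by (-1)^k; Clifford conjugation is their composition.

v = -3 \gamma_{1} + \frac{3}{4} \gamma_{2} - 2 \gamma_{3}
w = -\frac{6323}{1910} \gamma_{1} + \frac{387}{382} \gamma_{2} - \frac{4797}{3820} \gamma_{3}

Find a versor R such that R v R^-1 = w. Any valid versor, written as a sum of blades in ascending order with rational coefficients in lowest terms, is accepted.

R = v + w = -\frac{12053}{1910} \gamma_{1} + \frac{1347}{764} \gamma_{2} - \frac{12437}{3820} \gamma_{3} works: the equal norms (-\frac{217}{16}) guarantee its sandwich swaps v into w.
Answer: -\frac{12053}{1910} \gamma_{1} + \frac{1347}{764} \gamma_{2} - \frac{12437}{3820} \gamma_{3}


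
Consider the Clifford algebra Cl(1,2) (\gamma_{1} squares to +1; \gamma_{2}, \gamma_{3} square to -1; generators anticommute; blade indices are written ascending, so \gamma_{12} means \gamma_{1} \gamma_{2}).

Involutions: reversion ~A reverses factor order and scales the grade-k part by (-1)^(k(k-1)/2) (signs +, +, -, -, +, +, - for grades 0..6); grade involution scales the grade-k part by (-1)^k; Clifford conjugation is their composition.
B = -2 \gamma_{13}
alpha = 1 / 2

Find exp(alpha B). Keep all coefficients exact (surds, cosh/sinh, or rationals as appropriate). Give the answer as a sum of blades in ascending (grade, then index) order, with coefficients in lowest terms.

B^2 = (-2)^2*(\gamma_{13})^2 = 4*(+1) = 4 (a basis 2-blade squares to minus the product of its generators' squares).
B^2 = 4 — the series telescopes hyperbolically here: l = 2, alpha*l = 1, so exp(alpha B) = cosh(1) + (sinh(1)/2)*B = \cosh{\left(1 \right)} + (\frac{\sinh{\left(1 \right)}}{2})*B.
Answer: \cosh{\left(1 \right)} - \sinh{\left(1 \right)} \gamma_{13}


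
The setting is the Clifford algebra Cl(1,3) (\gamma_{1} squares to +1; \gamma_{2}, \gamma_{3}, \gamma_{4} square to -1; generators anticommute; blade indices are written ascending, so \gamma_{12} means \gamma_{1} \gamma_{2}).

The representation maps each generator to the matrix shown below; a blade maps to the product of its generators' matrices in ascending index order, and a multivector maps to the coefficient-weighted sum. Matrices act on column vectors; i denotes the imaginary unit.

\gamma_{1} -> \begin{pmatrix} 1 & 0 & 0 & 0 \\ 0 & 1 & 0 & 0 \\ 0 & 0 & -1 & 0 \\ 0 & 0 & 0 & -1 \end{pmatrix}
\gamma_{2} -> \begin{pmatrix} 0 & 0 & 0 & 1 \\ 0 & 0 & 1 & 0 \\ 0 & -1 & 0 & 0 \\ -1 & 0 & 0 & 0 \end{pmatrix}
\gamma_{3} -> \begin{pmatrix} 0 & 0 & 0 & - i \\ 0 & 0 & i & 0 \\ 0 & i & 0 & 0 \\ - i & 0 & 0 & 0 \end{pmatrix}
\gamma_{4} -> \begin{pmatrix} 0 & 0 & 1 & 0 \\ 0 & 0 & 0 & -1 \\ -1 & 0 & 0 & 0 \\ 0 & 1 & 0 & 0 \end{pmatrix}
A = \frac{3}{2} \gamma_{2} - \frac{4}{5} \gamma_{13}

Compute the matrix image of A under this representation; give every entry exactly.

Bivector images (products of the table entries): rho(\gamma_{13}) = rho(\gamma_{1})rho(\gamma_{3}) = \begin{pmatrix} 0 & 0 & 0 & - i \\ 0 & 0 & i & 0 \\ 0 & - i & 0 & 0 \\ i & 0 & 0 & 0 \end{pmatrix}.
M = (\frac{3}{2})*rho(\gamma_{2}) + (-\frac{4}{5})*rho(\gamma_{13}), summed entrywise:
Answer: \begin{pmatrix} 0 & 0 & 0 & \frac{3}{2} + \frac{4 i}{5} \\ 0 & 0 & \frac{3}{2} - \frac{4 i}{5} & 0 \\ 0 & - \frac{3}{2} + \frac{4 i}{5} & 0 & 0 \\ - \frac{3}{2} - \frac{4 i}{5} & 0 & 0 & 0 \end{pmatrix}
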